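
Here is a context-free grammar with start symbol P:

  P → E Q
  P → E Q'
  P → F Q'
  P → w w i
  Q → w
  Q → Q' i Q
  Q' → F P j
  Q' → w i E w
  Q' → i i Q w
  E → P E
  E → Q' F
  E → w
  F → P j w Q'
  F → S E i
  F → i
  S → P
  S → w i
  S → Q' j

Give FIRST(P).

{ i, w }

From P → E Q: add FIRST(E) = { i, w }.
From P → E Q': add FIRST(E) = { i, w }.
From P → F Q': add FIRST(F) = { i, w }.
P → w w i contributes {w}.
Union: FIRST(P) = { i, w }.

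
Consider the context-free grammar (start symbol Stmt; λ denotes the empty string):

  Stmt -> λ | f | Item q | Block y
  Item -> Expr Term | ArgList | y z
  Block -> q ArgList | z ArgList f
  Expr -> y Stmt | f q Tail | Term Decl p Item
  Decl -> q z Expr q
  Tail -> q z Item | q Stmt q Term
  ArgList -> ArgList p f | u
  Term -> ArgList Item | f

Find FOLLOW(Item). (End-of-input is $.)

{ f, q, u }

In Stmt -> Item q: add FIRST(q) = { q }.
In Expr -> Term Decl p Item: Item is at the end, add FOLLOW(Expr) = { f, q, u }.
In Tail -> q z Item: Item is at the end, add FOLLOW(Tail) = { f, q, u }.
In Term -> ArgList Item: Item is at the end, add FOLLOW(Term) = { f, q, u }.
Union: FOLLOW(Item) = { f, q, u }.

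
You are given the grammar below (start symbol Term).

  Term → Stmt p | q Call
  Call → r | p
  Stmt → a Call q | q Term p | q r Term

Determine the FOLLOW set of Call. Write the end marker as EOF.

In Term → q Call: Call is at the end, add FOLLOW(Term) = { EOF, p }.
In Stmt → a Call q: add FIRST(q) = { q }.
Union: FOLLOW(Call) = { EOF, p, q }.

{ EOF, p, q }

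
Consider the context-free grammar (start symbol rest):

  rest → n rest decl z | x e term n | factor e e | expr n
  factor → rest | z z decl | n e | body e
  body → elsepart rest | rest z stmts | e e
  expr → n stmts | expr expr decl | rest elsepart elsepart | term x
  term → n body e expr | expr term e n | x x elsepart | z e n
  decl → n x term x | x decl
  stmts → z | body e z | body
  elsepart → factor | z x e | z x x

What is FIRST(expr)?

expr → n stmts contributes {n}.
From expr → expr expr decl: add FIRST(expr) = { e, n, x, z }.
From expr → rest elsepart elsepart: add FIRST(rest) = { e, n, x, z }.
From expr → term x: add FIRST(term) = { e, n, x, z }.
Union: FIRST(expr) = { e, n, x, z }.

{ e, n, x, z }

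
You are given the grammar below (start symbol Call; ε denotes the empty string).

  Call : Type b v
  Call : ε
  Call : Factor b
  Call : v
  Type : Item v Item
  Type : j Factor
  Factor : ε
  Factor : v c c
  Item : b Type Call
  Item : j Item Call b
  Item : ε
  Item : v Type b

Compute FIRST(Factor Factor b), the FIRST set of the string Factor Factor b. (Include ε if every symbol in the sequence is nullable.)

{ b, v }

Add FIRST(Factor)\{ε} = { v }; Factor is nullable, continue.
Add FIRST(Factor)\{ε} = { v }; Factor is nullable, continue.
b is a terminal; add {b} and stop.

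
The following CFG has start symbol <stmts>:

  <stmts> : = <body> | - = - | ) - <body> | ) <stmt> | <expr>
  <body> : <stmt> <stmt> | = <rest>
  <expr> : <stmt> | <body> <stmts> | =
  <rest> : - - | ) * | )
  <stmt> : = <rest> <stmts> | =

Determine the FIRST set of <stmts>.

{ ), -, = }

<stmts> : = <body> contributes {=}.
<stmts> : - = - contributes {-}.
<stmts> : ) - <body> contributes {)}.
<stmts> : ) <stmt> contributes {)}.
From <stmts> : <expr>: add FIRST(<expr>) = { = }.
Union: FIRST(<stmts>) = { ), -, = }.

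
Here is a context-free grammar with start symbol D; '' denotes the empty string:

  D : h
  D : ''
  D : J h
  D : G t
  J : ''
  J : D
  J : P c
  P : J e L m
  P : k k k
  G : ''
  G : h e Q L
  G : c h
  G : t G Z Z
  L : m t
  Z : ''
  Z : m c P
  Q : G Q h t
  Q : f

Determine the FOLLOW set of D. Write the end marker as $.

{ $, e, h }

D is the start symbol, so $ ∈ FOLLOW(D).
In J : D: D is at the end, add FOLLOW(J) = { e, h }.
Union: FOLLOW(D) = { $, e, h }.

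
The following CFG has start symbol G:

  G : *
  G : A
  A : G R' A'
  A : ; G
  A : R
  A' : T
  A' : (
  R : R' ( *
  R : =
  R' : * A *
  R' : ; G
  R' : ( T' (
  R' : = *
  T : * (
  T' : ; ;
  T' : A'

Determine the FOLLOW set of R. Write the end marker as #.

In A : R: R is at the end, add FOLLOW(A) = { #, (, *, ;, = }.
Union: FOLLOW(R) = { #, (, *, ;, = }.

{ #, (, *, ;, = }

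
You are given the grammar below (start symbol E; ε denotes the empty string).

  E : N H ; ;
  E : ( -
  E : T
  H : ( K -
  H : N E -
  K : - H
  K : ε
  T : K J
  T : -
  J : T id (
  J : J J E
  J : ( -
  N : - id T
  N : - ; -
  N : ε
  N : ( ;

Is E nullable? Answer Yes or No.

No

Nullable nonterminals: K, N.
No production of E has an RHS whose symbols are all nullable, so E is not nullable.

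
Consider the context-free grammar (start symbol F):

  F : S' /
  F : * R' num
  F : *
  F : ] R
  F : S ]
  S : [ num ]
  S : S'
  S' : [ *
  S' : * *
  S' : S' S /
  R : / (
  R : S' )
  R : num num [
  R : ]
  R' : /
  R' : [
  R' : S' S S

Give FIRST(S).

S : [ num ] contributes {[}.
From S : S': add FIRST(S') = { *, [ }.
Union: FIRST(S) = { *, [ }.

{ *, [ }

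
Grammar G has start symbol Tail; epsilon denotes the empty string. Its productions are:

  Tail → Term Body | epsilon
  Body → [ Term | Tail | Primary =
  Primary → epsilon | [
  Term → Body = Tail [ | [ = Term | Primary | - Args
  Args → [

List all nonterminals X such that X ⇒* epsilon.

Directly nullable (have an epsilon-production): Tail, Primary.
Body → Tail with every symbol nullable, so Body is nullable.
Term → Primary with every symbol nullable, so Term is nullable.
No other nonterminal has a production whose RHS symbols are all nullable.

{ Body, Primary, Tail, Term }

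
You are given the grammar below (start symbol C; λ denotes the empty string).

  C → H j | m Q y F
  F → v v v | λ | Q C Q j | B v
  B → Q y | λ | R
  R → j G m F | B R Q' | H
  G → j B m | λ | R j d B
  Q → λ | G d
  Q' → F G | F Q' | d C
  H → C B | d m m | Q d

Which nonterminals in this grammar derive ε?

{ B, F, G, Q, Q' }

Directly nullable (have an λ-production): F, B, G, Q.
Q' → F G with every symbol nullable, so Q' is nullable.
No other nonterminal has a production whose RHS symbols are all nullable.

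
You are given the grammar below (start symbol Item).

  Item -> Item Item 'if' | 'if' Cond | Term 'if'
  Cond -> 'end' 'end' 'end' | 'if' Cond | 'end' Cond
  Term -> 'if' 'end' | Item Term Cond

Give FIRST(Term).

Term -> 'if' 'end' contributes {'if'}.
From Term -> Item Term Cond: add FIRST(Item) = { 'if' }.
Union: FIRST(Term) = { 'if' }.

{ 'if' }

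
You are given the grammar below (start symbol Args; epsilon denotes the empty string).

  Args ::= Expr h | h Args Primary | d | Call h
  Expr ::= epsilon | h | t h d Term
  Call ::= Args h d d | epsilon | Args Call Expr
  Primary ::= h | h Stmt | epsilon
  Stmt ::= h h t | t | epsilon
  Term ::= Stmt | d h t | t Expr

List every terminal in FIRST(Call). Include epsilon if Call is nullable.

From Call ::= Args h d d: add FIRST(Args) = { d, h, t }.
Call ::= epsilon contributes epsilon.
From Call ::= Args Call Expr: add FIRST(Args) = { d, h, t }.
Union: FIRST(Call) = { d, h, t, epsilon }.

{ d, h, t, epsilon }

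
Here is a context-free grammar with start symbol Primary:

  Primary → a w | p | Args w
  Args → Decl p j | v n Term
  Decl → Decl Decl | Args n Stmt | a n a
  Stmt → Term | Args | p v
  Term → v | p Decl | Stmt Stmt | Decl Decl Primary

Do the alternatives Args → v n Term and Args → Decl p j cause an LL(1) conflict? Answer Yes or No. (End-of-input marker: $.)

Yes

FIRST(v n Term) = { v } and FIRST(Decl p j) = { a, v }.
Both contain v, so the two alternatives are not disjoint — LL(1) conflict.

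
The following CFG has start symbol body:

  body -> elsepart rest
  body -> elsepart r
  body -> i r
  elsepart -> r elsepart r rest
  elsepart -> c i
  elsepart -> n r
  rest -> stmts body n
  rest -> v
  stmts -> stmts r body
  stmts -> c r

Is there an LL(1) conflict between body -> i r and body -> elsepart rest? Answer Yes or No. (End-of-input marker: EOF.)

FIRST(i r) = { i } and FIRST(elsepart rest) = { c, n, r }.
The FIRST sets are disjoint and neither alternative is nullable — no conflict.

No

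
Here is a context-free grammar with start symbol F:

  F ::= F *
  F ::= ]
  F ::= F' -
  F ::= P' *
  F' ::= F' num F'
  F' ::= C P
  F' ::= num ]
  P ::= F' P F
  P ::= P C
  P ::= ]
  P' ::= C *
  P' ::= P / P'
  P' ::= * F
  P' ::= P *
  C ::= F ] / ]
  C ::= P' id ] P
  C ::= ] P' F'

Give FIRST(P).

From P ::= F' P F: add FIRST(F') = { *, ], num }.
From P ::= P C: add FIRST(P) = { *, ], num }.
P ::= ] contributes {]}.
Union: FIRST(P) = { *, ], num }.

{ *, ], num }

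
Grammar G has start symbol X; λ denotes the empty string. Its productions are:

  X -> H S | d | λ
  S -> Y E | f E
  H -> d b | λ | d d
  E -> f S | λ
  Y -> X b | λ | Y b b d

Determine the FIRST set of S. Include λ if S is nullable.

{ b, d, f, λ }

From S -> Y E: Y, E nullable, take FIRST(Y) ∪ FIRST(E) = { b, d, f }; also λ since the whole RHS is nullable.
S -> f E contributes {f}.
Union: FIRST(S) = { b, d, f, λ }.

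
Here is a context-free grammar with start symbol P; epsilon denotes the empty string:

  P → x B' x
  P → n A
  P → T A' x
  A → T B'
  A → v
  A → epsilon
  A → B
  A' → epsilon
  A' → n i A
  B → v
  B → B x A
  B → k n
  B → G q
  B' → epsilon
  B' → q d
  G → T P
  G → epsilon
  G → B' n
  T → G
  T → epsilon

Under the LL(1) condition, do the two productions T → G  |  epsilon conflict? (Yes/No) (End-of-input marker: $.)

FIRST(G) = { n, q, x, epsilon } and FIRST(epsilon) = { epsilon }.
Both alternatives are nullable, violating the LL(1) condition.

Yes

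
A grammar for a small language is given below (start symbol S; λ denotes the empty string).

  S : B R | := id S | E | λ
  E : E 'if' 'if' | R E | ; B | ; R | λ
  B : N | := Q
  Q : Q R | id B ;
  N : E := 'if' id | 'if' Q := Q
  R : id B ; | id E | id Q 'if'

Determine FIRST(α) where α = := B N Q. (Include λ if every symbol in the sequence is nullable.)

{ := }

:= is a terminal; add {:=} and stop.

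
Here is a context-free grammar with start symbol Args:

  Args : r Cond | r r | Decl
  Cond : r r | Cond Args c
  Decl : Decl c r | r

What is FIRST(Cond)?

{ r }

Cond : r r contributes {r}.
From Cond : Cond Args c: add FIRST(Cond) = { r }.
Union: FIRST(Cond) = { r }.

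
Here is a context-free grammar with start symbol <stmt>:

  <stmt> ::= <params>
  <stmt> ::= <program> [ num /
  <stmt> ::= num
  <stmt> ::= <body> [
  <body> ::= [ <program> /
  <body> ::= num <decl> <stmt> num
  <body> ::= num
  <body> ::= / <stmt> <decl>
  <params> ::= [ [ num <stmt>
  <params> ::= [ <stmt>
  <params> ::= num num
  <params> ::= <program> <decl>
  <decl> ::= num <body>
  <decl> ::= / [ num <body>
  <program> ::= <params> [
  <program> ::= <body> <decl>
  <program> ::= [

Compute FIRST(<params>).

<params> ::= [ [ num <stmt> contributes {[}.
<params> ::= [ <stmt> contributes {[}.
<params> ::= num num contributes {num}.
From <params> ::= <program> <decl>: add FIRST(<program>) = { /, [, num }.
Union: FIRST(<params>) = { /, [, num }.

{ /, [, num }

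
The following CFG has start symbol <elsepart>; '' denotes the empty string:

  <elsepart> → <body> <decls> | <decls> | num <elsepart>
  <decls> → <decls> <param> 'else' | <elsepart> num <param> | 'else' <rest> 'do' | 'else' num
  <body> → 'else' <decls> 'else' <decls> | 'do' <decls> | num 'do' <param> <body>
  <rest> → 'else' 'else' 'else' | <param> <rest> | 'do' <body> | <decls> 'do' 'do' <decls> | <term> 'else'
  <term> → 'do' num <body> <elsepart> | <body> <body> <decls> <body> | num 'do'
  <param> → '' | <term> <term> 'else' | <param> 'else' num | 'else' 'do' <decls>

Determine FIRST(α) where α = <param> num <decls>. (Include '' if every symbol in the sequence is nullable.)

Add FIRST(<param>)\{''} = { 'do', 'else', num }; <param> is nullable, continue.
num is a terminal; add {num} and stop.

{ 'do', 'else', num }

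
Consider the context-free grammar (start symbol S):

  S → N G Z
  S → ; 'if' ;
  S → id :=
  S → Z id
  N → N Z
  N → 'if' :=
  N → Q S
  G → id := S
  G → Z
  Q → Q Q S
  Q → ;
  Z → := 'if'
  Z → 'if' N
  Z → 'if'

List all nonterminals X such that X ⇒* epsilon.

No nonterminal has an empty production or an RHS whose symbols are all nullable.

{ } (none)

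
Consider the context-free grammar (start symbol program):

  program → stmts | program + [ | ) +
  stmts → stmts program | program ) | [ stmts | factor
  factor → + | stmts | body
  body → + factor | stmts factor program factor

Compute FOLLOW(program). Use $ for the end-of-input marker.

program is the start symbol, so $ ∈ FOLLOW(program).
In program → program + [: add FIRST(+ [) = { + }.
In stmts → stmts program: program is at the end, add FOLLOW(stmts) = { $, ), +, [ }.
In stmts → program ): add FIRST()) = { ) }.
In body → stmts factor program factor: add FIRST(factor) = { ), +, [ }.
Union: FOLLOW(program) = { $, ), +, [ }.

{ $, ), +, [ }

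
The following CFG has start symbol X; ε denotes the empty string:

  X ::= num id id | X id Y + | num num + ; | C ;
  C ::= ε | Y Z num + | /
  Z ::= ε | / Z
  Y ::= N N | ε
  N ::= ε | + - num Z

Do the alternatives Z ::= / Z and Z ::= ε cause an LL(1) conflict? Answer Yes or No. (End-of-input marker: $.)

Yes

FIRST(/ Z) = { / } and FIRST(ε) = { ε }.
The second alternative is nullable and FOLLOW(Z) = { +, /, num } shares / with FIRST of the first — conflict.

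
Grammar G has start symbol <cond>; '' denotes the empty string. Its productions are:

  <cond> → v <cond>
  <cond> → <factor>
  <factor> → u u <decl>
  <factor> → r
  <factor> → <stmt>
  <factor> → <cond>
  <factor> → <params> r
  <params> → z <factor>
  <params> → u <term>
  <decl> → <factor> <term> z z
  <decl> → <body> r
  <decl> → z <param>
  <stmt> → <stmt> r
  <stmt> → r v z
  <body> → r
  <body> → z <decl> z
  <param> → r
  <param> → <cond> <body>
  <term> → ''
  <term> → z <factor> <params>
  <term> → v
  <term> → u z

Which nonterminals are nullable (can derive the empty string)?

{ <term> }

Directly nullable (have an ''-production): <term>.
No other nonterminal has a production whose RHS symbols are all nullable.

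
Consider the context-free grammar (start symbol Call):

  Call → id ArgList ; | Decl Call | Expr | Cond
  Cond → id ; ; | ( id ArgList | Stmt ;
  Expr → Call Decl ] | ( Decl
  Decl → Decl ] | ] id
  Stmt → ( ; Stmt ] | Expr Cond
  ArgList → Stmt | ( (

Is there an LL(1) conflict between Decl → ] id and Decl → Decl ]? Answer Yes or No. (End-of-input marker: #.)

Yes

FIRST(] id) = { ] } and FIRST(Decl ]) = { ] }.
Both contain ], so the two alternatives are not disjoint — LL(1) conflict.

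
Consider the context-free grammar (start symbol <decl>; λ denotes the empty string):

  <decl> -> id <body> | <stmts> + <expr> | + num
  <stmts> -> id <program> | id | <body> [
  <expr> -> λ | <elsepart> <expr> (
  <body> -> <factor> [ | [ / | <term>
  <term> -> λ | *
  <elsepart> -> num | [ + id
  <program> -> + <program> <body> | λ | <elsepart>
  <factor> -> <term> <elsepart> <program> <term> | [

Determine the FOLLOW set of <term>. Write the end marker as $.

{ $, *, +, [, num }

In <body> -> <term>: <term> is at the end, add FOLLOW(<body>) = { $, *, +, [, num }.
In <factor> -> <term> <elsepart> <program> <term>: add FIRST(<elsepart> <program> <term>) = { [, num }.
In <factor> -> <term> <elsepart> <program> <term>: <term> is at the end, add FOLLOW(<factor>) = { [ }.
Union: FOLLOW(<term>) = { $, *, +, [, num }.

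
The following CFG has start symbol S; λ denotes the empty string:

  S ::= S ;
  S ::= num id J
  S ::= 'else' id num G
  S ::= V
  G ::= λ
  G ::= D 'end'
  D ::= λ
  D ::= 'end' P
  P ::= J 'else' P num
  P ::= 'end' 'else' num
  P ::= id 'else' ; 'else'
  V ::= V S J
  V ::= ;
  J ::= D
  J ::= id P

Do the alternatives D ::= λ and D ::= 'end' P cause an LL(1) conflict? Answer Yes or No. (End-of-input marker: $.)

FIRST(λ) = { λ } and FIRST('end' P) = { 'end' }.
The first alternative is nullable and FOLLOW(D) = { $, 'else', 'end', ;, id, num } shares 'end' with FIRST of the second — conflict.

Yes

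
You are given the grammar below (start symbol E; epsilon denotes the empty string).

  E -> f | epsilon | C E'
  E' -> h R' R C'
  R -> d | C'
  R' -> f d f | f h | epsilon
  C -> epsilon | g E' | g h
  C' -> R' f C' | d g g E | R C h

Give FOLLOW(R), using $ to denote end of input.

{ d, f, g, h }

In E' -> h R' R C': add FIRST(C') = { d, f }.
In C' -> R C h: add FIRST(C h) = { g, h }.
Union: FOLLOW(R) = { d, f, g, h }.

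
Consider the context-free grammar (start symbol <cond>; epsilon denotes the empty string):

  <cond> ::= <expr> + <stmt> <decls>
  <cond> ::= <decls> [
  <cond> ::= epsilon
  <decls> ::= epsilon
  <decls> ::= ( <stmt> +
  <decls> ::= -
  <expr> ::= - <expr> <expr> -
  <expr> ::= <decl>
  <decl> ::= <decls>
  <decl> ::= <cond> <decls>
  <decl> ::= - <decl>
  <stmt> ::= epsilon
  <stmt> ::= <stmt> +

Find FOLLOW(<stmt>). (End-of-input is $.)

In <cond> ::= <expr> + <stmt> <decls>: add FIRST(<decls>)\{epsilon} = { (, - }.
  Since <decls> is nullable, also add FOLLOW(<cond>) = { $, (, +, -, [ }.
In <decls> ::= ( <stmt> +: add FIRST(+) = { + }.
In <stmt> ::= <stmt> +: add FIRST(+) = { + }.
Union: FOLLOW(<stmt>) = { $, (, +, -, [ }.

{ $, (, +, -, [ }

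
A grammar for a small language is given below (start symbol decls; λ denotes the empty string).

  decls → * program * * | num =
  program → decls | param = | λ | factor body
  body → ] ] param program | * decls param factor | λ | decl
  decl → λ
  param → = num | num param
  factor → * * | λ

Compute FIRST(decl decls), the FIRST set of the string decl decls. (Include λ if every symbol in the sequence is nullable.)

{ *, num }

Add FIRST(decl)\{λ} = {  }; decl is nullable, continue.
Add FIRST(decls) = { *, num }; decls is not nullable, stop.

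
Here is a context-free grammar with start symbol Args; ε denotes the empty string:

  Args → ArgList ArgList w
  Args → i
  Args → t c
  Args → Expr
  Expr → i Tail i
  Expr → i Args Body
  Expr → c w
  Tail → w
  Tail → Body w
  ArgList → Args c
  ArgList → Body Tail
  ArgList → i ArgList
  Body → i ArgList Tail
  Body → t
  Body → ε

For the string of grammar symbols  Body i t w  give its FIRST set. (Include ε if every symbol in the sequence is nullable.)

Add FIRST(Body)\{ε} = { i, t }; Body is nullable, continue.
i is a terminal; add {i} and stop.

{ i, t }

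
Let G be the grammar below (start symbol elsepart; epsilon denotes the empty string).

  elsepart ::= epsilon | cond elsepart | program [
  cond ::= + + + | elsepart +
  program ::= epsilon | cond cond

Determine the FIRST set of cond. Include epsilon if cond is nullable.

cond ::= + + + contributes {+}.
From cond ::= elsepart +: elsepart nullable, take FIRST(elsepart) ∪ {+} = { +, [ }.
Union: FIRST(cond) = { +, [ }.

{ +, [ }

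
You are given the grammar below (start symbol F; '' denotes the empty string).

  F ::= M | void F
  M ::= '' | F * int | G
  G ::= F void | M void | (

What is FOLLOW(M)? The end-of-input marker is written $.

In F ::= M: M is at the end, add FOLLOW(F) = { $, *, void }.
In G ::= M void: add FIRST(void) = { void }.
Union: FOLLOW(M) = { $, *, void }.

{ $, *, void }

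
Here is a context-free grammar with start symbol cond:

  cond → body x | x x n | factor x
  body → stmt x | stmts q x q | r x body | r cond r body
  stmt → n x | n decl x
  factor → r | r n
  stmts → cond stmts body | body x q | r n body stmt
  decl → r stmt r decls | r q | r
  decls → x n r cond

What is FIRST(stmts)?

{ n, r, x }

From stmts → cond stmts body: add FIRST(cond) = { n, r, x }.
From stmts → body x q: add FIRST(body) = { n, r, x }.
stmts → r n body stmt contributes {r}.
Union: FIRST(stmts) = { n, r, x }.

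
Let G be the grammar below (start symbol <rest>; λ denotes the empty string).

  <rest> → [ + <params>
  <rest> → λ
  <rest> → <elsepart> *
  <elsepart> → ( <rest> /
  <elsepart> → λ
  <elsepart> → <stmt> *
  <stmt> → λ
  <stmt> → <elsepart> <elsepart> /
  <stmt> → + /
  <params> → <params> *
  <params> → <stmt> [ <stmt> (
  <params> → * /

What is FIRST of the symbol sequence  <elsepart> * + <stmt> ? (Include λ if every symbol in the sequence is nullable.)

{ (, *, +, / }

Add FIRST(<elsepart>)\{λ} = { (, *, +, / }; <elsepart> is nullable, continue.
* is a terminal; add {*} and stop.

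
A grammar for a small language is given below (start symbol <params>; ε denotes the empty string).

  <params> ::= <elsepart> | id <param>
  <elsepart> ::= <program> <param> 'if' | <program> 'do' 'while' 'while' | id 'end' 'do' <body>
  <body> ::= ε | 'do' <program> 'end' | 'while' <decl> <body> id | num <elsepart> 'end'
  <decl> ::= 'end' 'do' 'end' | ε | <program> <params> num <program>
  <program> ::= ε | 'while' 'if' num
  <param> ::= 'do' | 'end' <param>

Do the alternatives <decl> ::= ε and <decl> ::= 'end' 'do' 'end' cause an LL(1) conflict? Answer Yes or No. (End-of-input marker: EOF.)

FIRST(ε) = { ε } and FIRST('end' 'do' 'end') = { 'end' }.
The first is nullable but FOLLOW(<decl>) = { 'do', 'while', id, num } is disjoint from FIRST of the second.

No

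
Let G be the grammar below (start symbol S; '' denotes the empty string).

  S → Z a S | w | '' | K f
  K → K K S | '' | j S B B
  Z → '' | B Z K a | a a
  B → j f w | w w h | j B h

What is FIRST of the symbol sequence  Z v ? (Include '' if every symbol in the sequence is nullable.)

Add FIRST(Z)\{''} = { a, j, w }; Z is nullable, continue.
v is a terminal; add {v} and stop.

{ a, j, v, w }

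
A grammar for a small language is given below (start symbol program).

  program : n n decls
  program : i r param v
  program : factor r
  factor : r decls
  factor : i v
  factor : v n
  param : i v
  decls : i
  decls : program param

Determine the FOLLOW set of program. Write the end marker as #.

{ #, i }

program is the start symbol, so # ∈ FOLLOW(program).
In decls : program param: add FIRST(param) = { i }.
Union: FOLLOW(program) = { #, i }.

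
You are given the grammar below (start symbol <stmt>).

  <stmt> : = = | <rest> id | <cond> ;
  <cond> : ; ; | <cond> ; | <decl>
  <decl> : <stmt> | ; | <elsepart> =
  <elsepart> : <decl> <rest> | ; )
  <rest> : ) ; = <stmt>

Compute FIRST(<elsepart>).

From <elsepart> : <decl> <rest>: add FIRST(<decl>) = { ), ;, = }.
<elsepart> : ; ) contributes {;}.
Union: FIRST(<elsepart>) = { ), ;, = }.

{ ), ;, = }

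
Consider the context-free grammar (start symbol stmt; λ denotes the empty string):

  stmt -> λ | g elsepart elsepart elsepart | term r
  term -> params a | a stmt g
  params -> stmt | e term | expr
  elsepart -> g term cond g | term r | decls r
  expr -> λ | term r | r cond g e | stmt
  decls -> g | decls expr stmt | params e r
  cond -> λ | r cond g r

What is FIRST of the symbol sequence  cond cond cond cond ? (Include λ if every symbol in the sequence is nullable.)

Add FIRST(cond)\{λ} = { r }; cond is nullable, continue.
Add FIRST(cond)\{λ} = { r }; cond is nullable, continue.
Add FIRST(cond)\{λ} = { r }; cond is nullable, continue.
Add FIRST(cond)\{λ} = { r }; cond is nullable, continue.
Every symbol is nullable, so include λ.

{ r, λ }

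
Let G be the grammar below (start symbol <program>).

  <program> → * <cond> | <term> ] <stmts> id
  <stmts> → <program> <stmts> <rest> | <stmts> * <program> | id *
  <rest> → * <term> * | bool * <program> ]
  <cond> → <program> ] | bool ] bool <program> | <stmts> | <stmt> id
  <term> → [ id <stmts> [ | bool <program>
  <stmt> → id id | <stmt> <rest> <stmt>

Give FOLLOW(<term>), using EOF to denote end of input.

In <program> → <term> ] <stmts> id: add FIRST(] <stmts> id) = { ] }.
In <rest> → * <term> *: add FIRST(*) = { * }.
Union: FOLLOW(<term>) = { *, ] }.

{ *, ] }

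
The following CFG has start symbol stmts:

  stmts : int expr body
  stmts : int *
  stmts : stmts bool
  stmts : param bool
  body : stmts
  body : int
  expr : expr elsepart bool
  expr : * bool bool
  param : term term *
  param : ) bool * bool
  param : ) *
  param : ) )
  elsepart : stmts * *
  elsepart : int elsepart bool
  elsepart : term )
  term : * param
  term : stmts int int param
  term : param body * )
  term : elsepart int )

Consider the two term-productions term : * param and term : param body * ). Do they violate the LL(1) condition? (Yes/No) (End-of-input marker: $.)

Yes

FIRST(* param) = { * } and FIRST(param body * )) = { ), *, int }.
Both contain *, so the two alternatives are not disjoint — LL(1) conflict.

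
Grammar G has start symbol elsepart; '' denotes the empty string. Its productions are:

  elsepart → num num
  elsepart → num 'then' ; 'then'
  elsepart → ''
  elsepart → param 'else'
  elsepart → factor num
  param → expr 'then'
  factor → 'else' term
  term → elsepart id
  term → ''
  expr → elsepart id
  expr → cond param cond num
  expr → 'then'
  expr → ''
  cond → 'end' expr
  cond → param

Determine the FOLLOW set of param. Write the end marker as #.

{ 'else', 'end', 'then', id, num }

In elsepart → param 'else': add FIRST('else') = { 'else' }.
In expr → cond param cond num: add FIRST(cond num) = { 'else', 'end', 'then', id, num }.
In cond → param: param is at the end, add FOLLOW(cond) = { 'else', 'end', 'then', id, num }.
Union: FOLLOW(param) = { 'else', 'end', 'then', id, num }.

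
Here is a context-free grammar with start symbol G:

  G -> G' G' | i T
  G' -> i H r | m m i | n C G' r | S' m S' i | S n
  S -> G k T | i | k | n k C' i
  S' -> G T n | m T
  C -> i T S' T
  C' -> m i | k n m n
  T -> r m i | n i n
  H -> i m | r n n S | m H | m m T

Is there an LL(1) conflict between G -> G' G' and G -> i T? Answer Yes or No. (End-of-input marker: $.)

FIRST(G' G') = { i, k, m, n } and FIRST(i T) = { i }.
Both contain i, so the two alternatives are not disjoint — LL(1) conflict.

Yes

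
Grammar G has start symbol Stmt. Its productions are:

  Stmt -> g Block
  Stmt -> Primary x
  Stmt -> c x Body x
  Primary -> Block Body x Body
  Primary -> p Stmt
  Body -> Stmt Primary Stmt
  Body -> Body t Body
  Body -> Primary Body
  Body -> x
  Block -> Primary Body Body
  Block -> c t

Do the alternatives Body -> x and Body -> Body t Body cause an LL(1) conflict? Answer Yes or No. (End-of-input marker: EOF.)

FIRST(x) = { x } and FIRST(Body t Body) = { c, g, p, x }.
Both contain x, so the two alternatives are not disjoint — LL(1) conflict.

Yes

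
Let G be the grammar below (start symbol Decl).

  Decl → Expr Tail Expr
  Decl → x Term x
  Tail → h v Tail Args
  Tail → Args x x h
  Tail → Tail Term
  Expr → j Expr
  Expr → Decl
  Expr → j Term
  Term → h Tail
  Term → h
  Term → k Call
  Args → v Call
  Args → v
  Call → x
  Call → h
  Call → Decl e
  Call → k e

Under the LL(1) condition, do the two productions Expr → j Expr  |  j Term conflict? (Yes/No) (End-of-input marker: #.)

Yes

FIRST(j Expr) = { j } and FIRST(j Term) = { j }.
Both contain j, so the two alternatives are not disjoint — LL(1) conflict.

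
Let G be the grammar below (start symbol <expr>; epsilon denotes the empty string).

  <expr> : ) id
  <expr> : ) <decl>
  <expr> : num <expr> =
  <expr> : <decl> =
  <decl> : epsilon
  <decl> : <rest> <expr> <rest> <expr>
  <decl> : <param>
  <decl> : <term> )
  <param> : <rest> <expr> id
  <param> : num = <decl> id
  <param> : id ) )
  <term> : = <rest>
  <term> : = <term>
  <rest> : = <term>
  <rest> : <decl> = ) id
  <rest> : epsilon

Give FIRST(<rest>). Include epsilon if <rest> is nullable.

<rest> : = <term> contributes {=}.
From <rest> : <decl> = ) id: <decl> nullable, take FIRST(<decl>) ∪ {=} = { ), =, id, num }.
<rest> : epsilon contributes epsilon.
Union: FIRST(<rest>) = { ), =, id, num, epsilon }.

{ ), =, id, num, epsilon }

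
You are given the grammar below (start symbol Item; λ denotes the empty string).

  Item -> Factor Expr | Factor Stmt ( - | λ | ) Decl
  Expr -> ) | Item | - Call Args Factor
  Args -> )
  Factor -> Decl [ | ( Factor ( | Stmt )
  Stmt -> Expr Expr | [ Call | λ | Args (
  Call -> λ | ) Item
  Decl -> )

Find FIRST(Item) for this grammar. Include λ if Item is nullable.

{ (, ), -, [, λ }

From Item -> Factor Expr: add FIRST(Factor) = { (, ), -, [ }.
From Item -> Factor Stmt ( -: add FIRST(Factor) = { (, ), -, [ }.
Item -> λ contributes λ.
Item -> ) Decl contributes {)}.
Union: FIRST(Item) = { (, ), -, [, λ }.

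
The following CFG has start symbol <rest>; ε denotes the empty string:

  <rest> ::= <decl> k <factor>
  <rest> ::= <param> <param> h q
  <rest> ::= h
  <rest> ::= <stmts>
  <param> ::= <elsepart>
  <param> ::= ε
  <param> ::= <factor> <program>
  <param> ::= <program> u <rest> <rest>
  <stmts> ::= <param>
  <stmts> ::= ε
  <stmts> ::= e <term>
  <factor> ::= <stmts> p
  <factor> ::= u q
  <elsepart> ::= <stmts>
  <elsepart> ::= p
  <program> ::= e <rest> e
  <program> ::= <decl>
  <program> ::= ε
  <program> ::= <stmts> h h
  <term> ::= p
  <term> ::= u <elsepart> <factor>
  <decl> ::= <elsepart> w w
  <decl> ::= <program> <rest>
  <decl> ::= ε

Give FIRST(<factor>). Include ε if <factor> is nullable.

From <factor> ::= <stmts> p: <stmts> nullable, take FIRST(<stmts>) ∪ {p} = { e, h, k, p, u, w }.
<factor> ::= u q contributes {u}.
Union: FIRST(<factor>) = { e, h, k, p, u, w }.

{ e, h, k, p, u, w }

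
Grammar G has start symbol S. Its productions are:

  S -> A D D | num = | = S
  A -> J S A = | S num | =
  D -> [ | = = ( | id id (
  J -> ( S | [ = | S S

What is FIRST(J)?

{ (, =, [, num }

J -> ( S contributes {(}.
J -> [ = contributes {[}.
From J -> S S: add FIRST(S) = { (, =, [, num }.
Union: FIRST(J) = { (, =, [, num }.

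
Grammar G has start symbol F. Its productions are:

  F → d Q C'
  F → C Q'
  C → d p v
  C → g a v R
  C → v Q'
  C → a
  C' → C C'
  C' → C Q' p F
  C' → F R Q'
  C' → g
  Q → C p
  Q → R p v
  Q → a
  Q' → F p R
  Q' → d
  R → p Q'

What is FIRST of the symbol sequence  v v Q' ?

{ v }

v is a terminal; add {v} and stop.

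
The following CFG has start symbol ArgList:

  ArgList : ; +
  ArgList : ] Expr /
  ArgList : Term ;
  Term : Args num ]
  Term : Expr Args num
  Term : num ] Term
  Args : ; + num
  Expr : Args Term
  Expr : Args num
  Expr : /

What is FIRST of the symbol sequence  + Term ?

+ is a terminal; add {+} and stop.

{ + }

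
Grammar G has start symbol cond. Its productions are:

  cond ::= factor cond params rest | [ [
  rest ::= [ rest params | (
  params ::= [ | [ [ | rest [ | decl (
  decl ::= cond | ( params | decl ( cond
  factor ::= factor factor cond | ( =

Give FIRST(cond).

{ (, [ }

From cond ::= factor cond params rest: add FIRST(factor) = { ( }.
cond ::= [ [ contributes {[}.
Union: FIRST(cond) = { (, [ }.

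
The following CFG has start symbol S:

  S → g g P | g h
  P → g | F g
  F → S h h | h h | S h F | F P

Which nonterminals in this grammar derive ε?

No nonterminal has an empty production or an RHS whose symbols are all nullable.

{ } (none)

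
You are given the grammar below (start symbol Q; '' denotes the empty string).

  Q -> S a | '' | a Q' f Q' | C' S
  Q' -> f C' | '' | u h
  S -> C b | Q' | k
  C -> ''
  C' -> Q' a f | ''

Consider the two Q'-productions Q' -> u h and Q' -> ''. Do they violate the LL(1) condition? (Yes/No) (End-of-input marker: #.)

FIRST(u h) = { u } and FIRST('') = { '' }.
The second is nullable but FOLLOW(Q') = { #, a, f } is disjoint from FIRST of the first.

No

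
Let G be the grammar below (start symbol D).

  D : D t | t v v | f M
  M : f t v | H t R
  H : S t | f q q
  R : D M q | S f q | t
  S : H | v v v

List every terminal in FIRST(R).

From R : D M q: add FIRST(D) = { f, t }.
From R : S f q: add FIRST(S) = { f, v }.
R : t contributes {t}.
Union: FIRST(R) = { f, t, v }.

{ f, t, v }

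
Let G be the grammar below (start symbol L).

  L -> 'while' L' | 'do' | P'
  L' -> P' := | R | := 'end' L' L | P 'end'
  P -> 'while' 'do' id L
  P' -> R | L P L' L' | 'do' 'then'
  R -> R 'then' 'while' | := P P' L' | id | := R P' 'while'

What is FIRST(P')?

From P' -> R: add FIRST(R) = { :=, id }.
From P' -> L P L' L': add FIRST(L) = { 'do', 'while', :=, id }.
P' -> 'do' 'then' contributes {'do'}.
Union: FIRST(P') = { 'do', 'while', :=, id }.

{ 'do', 'while', :=, id }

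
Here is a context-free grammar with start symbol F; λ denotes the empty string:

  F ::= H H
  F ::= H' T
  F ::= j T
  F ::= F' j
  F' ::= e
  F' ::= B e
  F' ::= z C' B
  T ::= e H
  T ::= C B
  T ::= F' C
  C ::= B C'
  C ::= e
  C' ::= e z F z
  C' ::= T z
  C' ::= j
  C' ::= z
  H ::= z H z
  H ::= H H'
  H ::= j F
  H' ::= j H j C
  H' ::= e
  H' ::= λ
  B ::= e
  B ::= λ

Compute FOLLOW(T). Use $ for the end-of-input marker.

{ $, e, j, z }

In F ::= H' T: T is at the end, add FOLLOW(F) = { $, e, j, z }.
In F ::= j T: T is at the end, add FOLLOW(F) = { $, e, j, z }.
In C' ::= T z: add FIRST(z) = { z }.
Union: FOLLOW(T) = { $, e, j, z }.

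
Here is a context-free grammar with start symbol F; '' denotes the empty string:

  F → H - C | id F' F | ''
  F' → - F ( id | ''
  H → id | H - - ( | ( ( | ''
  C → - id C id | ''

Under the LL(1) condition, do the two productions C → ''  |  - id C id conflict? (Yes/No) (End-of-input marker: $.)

FIRST('') = { '' } and FIRST(- id C id) = { - }.
The first is nullable but FOLLOW(C) = { $, (, id } is disjoint from FIRST of the second.

No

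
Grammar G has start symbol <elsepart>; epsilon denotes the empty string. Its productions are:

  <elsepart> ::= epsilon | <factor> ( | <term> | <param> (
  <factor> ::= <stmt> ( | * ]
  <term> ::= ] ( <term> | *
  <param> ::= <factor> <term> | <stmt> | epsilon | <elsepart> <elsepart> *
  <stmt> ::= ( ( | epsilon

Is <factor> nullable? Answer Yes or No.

Nullable nonterminals: <elsepart>, <param>, <stmt>.
No production of <factor> has an RHS whose symbols are all nullable, so <factor> is not nullable.

No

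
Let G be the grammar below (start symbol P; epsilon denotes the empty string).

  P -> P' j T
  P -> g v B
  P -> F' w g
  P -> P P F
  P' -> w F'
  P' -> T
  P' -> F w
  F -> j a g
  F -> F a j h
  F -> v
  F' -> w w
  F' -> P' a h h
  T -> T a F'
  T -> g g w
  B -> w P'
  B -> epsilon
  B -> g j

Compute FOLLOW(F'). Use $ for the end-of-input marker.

{ $, a, g, j, v, w }

In P -> F' w g: add FIRST(w g) = { w }.
In P' -> w F': F' is at the end, add FOLLOW(P') = { $, a, g, j, v, w }.
In T -> T a F': F' is at the end, add FOLLOW(T) = { $, a, g, j, v, w }.
Union: FOLLOW(F') = { $, a, g, j, v, w }.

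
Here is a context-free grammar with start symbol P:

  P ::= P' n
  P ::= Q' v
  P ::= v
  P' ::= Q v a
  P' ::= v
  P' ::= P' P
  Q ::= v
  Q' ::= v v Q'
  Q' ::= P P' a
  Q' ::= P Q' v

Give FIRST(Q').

{ v }

Q' ::= v v Q' contributes {v}.
From Q' ::= P P' a: add FIRST(P) = { v }.
From Q' ::= P Q' v: add FIRST(P) = { v }.
Union: FIRST(Q') = { v }.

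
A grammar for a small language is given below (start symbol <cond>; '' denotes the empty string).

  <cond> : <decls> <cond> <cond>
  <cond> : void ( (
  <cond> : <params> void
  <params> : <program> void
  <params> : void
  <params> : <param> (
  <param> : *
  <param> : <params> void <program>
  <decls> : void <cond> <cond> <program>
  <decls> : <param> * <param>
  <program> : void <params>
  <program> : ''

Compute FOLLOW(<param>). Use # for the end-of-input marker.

{ (, *, void }

In <params> : <param> (: add FIRST(() = { ( }.
In <decls> : <param> * <param>: add FIRST(* <param>) = { * }.
In <decls> : <param> * <param>: <param> is at the end, add FOLLOW(<decls>) = { *, void }.
Union: FOLLOW(<param>) = { (, *, void }.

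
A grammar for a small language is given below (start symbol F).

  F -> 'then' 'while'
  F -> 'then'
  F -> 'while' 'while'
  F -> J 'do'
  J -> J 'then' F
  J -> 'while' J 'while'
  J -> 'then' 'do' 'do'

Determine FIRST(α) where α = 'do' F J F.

{ 'do' }

'do' is a terminal; add {'do'} and stop.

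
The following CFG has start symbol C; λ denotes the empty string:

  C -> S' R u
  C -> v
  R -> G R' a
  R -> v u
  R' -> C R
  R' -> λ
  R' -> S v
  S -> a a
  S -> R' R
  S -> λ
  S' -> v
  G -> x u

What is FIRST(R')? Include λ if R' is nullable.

{ a, v, x, λ }

From R' -> C R: add FIRST(C) = { v }.
R' -> λ contributes λ.
From R' -> S v: S nullable, take FIRST(S) ∪ {v} = { a, v, x }.
Union: FIRST(R') = { a, v, x, λ }.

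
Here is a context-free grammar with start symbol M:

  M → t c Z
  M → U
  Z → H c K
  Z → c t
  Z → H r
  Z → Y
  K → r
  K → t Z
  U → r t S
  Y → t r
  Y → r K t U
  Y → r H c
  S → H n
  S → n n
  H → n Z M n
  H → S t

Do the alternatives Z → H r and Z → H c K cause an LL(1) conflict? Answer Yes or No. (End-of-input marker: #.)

Yes

FIRST(H r) = { n } and FIRST(H c K) = { n }.
Both contain n, so the two alternatives are not disjoint — LL(1) conflict.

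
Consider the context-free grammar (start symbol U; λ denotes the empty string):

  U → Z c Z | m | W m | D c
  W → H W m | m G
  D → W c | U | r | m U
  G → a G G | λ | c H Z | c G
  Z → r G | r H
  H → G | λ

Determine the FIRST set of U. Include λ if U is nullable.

{ a, c, m, r }

From U → Z c Z: add FIRST(Z) = { r }.
U → m contributes {m}.
From U → W m: add FIRST(W) = { a, c, m }.
From U → D c: add FIRST(D) = { a, c, m, r }.
Union: FIRST(U) = { a, c, m, r }.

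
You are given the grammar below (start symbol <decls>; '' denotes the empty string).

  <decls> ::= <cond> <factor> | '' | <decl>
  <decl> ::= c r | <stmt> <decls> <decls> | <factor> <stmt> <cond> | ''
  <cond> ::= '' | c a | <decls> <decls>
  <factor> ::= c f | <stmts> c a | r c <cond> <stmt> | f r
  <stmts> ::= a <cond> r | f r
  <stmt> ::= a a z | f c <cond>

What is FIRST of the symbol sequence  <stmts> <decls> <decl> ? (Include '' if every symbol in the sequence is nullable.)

{ a, f }

Add FIRST(<stmts>) = { a, f }; <stmts> is not nullable, stop.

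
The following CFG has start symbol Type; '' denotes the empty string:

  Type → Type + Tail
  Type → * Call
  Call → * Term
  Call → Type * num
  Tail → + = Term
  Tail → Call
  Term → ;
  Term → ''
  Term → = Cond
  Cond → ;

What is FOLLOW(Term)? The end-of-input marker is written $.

{ $, *, + }

In Call → * Term: Term is at the end, add FOLLOW(Call) = { $, *, + }.
In Tail → + = Term: Term is at the end, add FOLLOW(Tail) = { $, *, + }.
Union: FOLLOW(Term) = { $, *, + }.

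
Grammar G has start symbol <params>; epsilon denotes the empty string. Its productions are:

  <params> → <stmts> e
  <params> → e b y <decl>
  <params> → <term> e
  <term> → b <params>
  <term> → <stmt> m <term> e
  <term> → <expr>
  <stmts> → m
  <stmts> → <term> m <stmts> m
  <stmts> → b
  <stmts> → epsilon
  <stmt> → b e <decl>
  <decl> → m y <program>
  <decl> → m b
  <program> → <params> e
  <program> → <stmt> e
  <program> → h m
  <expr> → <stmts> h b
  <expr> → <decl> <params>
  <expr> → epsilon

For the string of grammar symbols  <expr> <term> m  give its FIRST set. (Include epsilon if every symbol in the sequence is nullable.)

Add FIRST(<expr>)\{epsilon} = { b, h, m }; <expr> is nullable, continue.
Add FIRST(<term>)\{epsilon} = { b, h, m }; <term> is nullable, continue.
m is a terminal; add {m} and stop.

{ b, h, m }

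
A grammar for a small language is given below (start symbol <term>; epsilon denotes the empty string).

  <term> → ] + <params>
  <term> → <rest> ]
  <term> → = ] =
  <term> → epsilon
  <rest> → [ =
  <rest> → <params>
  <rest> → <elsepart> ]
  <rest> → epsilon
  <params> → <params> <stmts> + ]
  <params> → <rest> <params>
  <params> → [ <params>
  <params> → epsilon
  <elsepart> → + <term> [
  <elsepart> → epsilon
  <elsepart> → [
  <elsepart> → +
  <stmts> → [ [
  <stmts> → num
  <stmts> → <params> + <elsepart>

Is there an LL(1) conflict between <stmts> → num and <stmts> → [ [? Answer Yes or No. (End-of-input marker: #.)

FIRST(num) = { num } and FIRST([ [) = { [ }.
The FIRST sets are disjoint and neither alternative is nullable — no conflict.

No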